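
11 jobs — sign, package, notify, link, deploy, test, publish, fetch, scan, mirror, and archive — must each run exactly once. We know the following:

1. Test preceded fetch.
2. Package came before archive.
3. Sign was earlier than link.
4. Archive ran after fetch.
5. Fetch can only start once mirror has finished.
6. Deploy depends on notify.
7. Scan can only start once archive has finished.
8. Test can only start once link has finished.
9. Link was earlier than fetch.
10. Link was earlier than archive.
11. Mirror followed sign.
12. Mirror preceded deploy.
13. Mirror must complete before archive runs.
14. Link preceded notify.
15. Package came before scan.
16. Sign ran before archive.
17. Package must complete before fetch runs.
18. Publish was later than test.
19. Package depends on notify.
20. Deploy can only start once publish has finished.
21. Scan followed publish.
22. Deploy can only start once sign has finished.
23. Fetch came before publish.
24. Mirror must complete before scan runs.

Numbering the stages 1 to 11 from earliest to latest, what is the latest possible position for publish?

Publish must come before deploy and scan — 2 stages forced after it.
Everything else can be placed before publish in some valid order, so publish can sit as late as position 11 − 2 = 9.

9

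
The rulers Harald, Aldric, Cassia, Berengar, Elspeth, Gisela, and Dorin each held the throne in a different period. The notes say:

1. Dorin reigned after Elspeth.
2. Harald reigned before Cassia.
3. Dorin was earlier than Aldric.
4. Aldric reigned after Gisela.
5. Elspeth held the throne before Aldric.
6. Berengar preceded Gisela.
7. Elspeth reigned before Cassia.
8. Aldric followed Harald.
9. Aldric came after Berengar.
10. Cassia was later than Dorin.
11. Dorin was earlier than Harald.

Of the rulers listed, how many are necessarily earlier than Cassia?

Directly stated before Cassia: Dorin, Elspeth, and Harald.
No chain forces Gisela (or any of the others) ahead of Cassia.
That's Dorin, Elspeth, and Harald — 3 in all.

3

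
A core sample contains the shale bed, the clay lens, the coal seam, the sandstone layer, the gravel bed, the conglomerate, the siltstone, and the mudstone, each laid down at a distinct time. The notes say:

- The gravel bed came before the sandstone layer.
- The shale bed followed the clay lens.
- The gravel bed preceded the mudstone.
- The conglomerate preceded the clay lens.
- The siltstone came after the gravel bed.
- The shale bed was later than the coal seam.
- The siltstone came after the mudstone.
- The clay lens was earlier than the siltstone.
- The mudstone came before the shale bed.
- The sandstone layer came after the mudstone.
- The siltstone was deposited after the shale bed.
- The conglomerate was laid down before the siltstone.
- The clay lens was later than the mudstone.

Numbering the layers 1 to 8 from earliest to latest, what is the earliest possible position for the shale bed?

The clay lens, the coal seam, the conglomerate, the gravel bed, and the mudstone must all come before the shale bed — 5 forced predecessors.
Nothing else is forced ahead of the shale bed, so its earliest slot is position 5 + 1 = 6.

6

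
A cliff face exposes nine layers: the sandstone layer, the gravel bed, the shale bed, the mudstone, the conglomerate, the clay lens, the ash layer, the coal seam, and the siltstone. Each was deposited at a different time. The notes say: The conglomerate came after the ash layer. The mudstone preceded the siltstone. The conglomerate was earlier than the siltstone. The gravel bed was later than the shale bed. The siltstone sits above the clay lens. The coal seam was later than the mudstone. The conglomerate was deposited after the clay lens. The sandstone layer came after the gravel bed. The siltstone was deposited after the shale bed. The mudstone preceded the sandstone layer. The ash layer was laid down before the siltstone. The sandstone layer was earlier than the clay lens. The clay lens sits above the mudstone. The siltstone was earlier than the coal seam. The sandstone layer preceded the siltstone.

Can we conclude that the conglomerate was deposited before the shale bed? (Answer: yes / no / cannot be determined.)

no

Tracing the constraints gives the shale bed → the gravel bed → the sandstone layer → the clay lens → the conglomerate, so the shale bed must come before the conglomerate.
That means the conglomerate cannot be before the shale bed.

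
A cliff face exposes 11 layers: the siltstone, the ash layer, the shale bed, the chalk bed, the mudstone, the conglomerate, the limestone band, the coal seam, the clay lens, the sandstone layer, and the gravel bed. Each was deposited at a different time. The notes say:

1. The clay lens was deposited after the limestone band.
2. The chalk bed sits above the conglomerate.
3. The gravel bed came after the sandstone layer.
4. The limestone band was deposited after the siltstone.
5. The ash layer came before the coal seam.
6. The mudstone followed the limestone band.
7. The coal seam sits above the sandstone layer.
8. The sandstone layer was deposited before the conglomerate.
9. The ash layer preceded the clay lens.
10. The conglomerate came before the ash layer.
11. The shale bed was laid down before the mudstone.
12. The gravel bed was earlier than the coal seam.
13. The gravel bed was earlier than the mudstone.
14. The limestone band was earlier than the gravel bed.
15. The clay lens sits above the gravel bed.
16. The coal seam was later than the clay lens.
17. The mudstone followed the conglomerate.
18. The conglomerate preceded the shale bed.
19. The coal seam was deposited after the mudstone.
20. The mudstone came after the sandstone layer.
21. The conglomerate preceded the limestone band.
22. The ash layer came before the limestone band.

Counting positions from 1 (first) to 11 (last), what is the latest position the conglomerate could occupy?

3

The conglomerate must come before the ash layer, the chalk bed, the clay lens, the coal seam, the gravel bed, the limestone band, the mudstone, and the shale bed — 8 layers forced after it.
Everything else can be placed before the conglomerate in some valid order, so the conglomerate can sit as late as position 11 − 8 = 3.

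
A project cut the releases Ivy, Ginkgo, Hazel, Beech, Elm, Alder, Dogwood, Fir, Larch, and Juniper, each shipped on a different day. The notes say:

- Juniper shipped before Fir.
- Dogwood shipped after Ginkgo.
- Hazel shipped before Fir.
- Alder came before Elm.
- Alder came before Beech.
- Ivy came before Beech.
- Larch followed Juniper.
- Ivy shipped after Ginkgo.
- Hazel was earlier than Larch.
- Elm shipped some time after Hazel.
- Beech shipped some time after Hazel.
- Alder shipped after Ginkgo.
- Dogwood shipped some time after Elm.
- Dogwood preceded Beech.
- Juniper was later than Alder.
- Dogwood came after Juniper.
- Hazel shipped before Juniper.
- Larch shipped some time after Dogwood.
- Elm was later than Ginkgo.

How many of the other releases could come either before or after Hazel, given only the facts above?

3

Forced after Hazel: Beech, Dogwood, Elm, Fir, Juniper, and Larch.
That leaves Alder, Ginkgo, and Ivy with no forced order relative to Hazel — 3.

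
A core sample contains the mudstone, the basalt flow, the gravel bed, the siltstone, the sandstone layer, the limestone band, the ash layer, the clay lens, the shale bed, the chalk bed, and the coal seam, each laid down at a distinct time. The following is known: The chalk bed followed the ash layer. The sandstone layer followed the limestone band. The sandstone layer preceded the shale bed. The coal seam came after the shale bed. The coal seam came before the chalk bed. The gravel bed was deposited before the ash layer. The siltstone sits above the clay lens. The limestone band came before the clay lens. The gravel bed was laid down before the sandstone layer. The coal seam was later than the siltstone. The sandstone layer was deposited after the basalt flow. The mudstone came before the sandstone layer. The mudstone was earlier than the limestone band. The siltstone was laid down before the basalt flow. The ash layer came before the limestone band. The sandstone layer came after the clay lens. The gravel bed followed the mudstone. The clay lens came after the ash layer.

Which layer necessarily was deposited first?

the mudstone

The mudstone has a chain of constraints placing it before every other layer, so the mudstone must be first.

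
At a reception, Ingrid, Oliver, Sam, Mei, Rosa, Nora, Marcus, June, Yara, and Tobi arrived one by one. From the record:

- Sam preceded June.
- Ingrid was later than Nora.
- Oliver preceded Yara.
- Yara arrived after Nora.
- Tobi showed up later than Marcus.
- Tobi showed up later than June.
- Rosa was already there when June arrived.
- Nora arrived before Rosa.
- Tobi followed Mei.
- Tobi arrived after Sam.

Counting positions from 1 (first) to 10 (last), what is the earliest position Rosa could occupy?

Nora must come before Rosa — 1 forced predecessor.
Nothing else is forced ahead of Rosa, so their earliest slot is position 1 + 1 = 2.

2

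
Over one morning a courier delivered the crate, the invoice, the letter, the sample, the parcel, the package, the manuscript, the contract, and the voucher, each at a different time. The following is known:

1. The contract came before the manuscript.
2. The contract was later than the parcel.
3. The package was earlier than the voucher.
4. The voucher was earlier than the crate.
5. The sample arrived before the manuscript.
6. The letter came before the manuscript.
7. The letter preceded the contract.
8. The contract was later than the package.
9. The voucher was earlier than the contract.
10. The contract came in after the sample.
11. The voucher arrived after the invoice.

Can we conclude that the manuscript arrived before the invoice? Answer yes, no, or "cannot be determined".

no

Tracing the constraints gives the invoice → the voucher → the contract → the manuscript, so the invoice must come before the manuscript.
That means the manuscript cannot be before the invoice.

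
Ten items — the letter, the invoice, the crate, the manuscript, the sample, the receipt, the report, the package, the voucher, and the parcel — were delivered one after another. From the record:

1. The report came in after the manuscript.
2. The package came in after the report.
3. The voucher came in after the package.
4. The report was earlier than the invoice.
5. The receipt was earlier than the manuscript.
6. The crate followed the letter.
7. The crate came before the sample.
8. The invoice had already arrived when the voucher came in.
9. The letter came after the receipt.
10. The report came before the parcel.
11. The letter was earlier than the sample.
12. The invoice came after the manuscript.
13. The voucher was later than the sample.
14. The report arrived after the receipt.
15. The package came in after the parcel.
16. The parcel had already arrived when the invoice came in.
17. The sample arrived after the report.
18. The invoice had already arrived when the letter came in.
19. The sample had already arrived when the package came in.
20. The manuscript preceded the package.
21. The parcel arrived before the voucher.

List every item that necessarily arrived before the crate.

the invoice, the letter, the manuscript, the parcel, the receipt, the report

Directly stated before the crate: the letter.
The invoice reaches the crate via the invoice → the letter → the crate.
The manuscript reaches the crate via the manuscript → the invoice → the letter → the crate.
The parcel reaches the crate via the parcel → the invoice → the letter → the crate.
Likewise the receipt and the report each reach the crate by chaining the stated constraints.
No chain forces the voucher (or any of the others) ahead of the crate.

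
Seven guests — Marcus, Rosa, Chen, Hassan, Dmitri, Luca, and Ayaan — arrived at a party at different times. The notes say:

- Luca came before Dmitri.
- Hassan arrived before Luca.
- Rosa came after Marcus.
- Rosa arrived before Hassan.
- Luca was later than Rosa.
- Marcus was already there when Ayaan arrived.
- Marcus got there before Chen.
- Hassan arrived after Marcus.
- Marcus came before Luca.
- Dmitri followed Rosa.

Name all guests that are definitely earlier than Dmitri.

Hassan, Luca, Marcus, Rosa

Directly stated before Dmitri: Luca and Rosa.
Hassan reaches Dmitri via Hassan → Luca → Dmitri.
Marcus reaches Dmitri via Marcus → Rosa → Dmitri.
No chain forces Ayaan (or any of the others) ahead of Dmitri.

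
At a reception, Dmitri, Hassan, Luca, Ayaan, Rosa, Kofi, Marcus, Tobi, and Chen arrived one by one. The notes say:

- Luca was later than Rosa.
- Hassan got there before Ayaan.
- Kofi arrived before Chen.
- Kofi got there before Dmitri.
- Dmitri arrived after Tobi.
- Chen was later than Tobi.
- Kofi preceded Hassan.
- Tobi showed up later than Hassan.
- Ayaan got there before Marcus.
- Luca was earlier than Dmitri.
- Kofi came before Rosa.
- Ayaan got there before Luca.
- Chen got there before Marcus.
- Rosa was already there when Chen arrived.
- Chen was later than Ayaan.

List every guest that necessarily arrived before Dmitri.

Ayaan, Hassan, Kofi, Luca, Rosa, Tobi

Directly stated before Dmitri: Kofi, Luca, and Tobi.
Ayaan reaches Dmitri via Ayaan → Luca → Dmitri.
Hassan reaches Dmitri via Hassan → Tobi → Dmitri.
Rosa reaches Dmitri via Rosa → Luca → Dmitri.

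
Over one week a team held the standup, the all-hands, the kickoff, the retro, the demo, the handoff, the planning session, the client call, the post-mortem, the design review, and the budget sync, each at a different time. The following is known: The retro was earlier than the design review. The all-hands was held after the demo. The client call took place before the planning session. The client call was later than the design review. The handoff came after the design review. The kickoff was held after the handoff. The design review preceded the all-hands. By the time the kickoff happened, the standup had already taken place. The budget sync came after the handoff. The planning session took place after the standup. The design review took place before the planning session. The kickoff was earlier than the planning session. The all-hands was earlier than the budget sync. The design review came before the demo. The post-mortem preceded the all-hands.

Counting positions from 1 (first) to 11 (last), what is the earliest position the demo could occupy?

3

The design review and the retro must both come before the demo — 2 forced predecessors.
Nothing else is forced ahead of the demo, so its earliest slot is position 2 + 1 = 3.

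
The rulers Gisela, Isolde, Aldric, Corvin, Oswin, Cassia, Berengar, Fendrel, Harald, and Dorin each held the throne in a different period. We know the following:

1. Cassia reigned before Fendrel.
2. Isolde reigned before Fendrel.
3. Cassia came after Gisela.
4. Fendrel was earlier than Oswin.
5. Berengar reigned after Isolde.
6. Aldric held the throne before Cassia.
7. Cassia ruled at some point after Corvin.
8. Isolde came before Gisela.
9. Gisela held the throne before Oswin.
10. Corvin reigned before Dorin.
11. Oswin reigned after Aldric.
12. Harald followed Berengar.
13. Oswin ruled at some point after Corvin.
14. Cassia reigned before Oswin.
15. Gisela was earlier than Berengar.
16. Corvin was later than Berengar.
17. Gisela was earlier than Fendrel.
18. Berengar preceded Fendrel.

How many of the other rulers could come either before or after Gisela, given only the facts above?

1

Forced before Gisela: Isolde; forced after Gisela: Berengar, Cassia, Corvin, Dorin, Fendrel, Harald, and Oswin.
That leaves Aldric with no forced order relative to Gisela — 1.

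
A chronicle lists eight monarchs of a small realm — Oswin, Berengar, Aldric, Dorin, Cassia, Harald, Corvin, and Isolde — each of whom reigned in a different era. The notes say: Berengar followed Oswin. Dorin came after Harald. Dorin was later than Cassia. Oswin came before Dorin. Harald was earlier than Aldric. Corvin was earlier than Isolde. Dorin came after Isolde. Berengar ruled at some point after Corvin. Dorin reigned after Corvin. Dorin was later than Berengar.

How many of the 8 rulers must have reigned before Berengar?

2

Directly stated before Berengar: Corvin and Oswin.
No chain forces Dorin (or any of the others) ahead of Berengar.
That's Corvin and Oswin — 2 in all.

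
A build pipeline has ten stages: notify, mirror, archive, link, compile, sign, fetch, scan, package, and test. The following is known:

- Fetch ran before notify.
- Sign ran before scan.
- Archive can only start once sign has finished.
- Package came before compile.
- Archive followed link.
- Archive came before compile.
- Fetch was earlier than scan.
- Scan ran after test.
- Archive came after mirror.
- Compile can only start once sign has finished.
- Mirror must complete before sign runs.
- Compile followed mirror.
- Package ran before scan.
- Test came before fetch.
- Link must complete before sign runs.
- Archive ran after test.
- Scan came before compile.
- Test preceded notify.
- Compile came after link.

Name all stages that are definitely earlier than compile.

archive, fetch, link, mirror, package, scan, sign, test

Directly stated before compile: archive, link, mirror, package, scan, and sign.
Fetch reaches compile via fetch → scan → compile.
Test reaches compile via test → scan → compile.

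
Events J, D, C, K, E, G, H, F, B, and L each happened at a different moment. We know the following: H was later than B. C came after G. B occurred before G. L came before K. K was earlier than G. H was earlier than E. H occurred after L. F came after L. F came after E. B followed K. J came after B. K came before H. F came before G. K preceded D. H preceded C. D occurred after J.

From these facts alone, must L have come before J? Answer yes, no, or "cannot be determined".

Chain the constraints: L → K → B → J. Each link is directly stated, so L comes before J.

yes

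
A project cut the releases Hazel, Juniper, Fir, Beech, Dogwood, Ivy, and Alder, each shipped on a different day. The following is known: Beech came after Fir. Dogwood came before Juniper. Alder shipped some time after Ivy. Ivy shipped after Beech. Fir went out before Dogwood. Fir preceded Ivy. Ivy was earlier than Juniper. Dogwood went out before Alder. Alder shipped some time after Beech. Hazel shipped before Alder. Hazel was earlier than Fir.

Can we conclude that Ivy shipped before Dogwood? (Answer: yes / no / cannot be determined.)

No chain of stated constraints runs from Ivy to Dogwood, and none runs from Dogwood to Ivy either.
So the relative order of Ivy and Dogwood is not fixed by the given facts.

cannot be determined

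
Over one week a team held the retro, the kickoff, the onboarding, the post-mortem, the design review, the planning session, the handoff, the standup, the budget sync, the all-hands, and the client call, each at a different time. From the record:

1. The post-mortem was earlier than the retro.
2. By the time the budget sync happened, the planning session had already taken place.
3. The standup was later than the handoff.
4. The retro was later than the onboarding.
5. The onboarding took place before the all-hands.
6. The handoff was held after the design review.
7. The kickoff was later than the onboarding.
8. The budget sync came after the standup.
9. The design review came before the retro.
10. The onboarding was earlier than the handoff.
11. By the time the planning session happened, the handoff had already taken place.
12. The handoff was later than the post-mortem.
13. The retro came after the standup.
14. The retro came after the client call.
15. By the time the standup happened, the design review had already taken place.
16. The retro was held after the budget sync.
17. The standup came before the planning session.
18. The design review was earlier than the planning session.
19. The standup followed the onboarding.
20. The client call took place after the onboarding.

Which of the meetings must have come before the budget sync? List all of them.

the design review, the handoff, the onboarding, the planning session, the post-mortem, the standup

Directly stated before the budget sync: the planning session and the standup.
The design review reaches the budget sync via the design review → the standup → the budget sync.
The handoff reaches the budget sync via the handoff → the planning session → the budget sync.
The onboarding reaches the budget sync via the onboarding → the standup → the budget sync.
Likewise the post-mortem reaches the budget sync by chaining the stated constraints.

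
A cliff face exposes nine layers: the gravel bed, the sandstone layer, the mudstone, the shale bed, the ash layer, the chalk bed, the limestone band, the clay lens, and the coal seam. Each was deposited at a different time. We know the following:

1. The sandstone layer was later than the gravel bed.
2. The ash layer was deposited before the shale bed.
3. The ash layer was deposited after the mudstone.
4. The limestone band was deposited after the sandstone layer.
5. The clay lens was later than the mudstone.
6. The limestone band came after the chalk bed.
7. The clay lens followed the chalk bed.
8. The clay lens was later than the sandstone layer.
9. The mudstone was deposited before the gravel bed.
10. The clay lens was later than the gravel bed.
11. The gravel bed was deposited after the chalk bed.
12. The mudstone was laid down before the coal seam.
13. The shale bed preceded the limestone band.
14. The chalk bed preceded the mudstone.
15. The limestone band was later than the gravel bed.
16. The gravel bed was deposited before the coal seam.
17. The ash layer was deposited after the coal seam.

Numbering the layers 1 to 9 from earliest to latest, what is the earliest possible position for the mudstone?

The chalk bed must come before the mudstone — 1 forced predecessor.
Nothing else is forced ahead of the mudstone, so its earliest slot is position 1 + 1 = 2.

2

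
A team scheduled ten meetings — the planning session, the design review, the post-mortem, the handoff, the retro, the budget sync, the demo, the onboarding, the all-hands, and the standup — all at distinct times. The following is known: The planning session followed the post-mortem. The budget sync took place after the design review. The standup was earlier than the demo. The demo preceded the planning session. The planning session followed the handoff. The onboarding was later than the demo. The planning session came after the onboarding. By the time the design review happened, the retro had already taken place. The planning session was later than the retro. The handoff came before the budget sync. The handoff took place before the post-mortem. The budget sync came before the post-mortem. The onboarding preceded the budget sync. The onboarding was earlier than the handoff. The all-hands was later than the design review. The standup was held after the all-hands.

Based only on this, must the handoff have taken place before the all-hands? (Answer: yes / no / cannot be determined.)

no

Tracing the constraints gives the all-hands → the standup → the demo → the onboarding → the handoff, so the all-hands must come before the handoff.
That means the handoff cannot be before the all-hands.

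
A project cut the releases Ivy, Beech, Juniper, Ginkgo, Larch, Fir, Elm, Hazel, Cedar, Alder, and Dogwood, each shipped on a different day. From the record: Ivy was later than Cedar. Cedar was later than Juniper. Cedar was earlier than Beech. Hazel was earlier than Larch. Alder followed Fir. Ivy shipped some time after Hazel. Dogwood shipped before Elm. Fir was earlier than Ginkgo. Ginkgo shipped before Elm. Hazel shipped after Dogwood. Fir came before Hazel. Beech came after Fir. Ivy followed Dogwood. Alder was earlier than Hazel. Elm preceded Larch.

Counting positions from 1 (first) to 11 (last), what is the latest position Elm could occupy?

Elm must come before Larch — 1 release forced after it.
Everything else can be placed before Elm in some valid order, so Elm can sit as late as position 11 − 1 = 10.

10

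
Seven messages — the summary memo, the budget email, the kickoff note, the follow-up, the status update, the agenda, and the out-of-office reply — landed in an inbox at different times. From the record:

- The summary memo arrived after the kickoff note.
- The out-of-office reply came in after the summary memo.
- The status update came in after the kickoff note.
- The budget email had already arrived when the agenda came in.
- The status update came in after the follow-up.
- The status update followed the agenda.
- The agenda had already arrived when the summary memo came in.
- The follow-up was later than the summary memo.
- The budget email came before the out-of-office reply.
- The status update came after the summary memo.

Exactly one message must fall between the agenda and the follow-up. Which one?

Tracing the constraints gives the agenda → the summary memo → the follow-up, so the summary memo sits after the agenda and before the follow-up.
No other message is forced both after the agenda and before the follow-up.

the summary memo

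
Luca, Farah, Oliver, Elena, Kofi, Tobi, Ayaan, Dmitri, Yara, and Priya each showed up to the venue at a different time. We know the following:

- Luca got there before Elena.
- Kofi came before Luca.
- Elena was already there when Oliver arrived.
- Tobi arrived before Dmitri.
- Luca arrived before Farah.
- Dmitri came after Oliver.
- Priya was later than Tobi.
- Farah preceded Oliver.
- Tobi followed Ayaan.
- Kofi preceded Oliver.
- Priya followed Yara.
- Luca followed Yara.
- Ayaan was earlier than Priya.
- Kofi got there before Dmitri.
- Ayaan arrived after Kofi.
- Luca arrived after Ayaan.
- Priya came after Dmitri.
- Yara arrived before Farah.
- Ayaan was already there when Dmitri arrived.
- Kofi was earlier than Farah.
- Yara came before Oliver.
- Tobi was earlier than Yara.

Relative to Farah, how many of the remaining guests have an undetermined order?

1

Forced before Farah: Ayaan, Kofi, Luca, Tobi, and Yara; forced after Farah: Dmitri, Oliver, and Priya.
That leaves Elena with no forced order relative to Farah — 1.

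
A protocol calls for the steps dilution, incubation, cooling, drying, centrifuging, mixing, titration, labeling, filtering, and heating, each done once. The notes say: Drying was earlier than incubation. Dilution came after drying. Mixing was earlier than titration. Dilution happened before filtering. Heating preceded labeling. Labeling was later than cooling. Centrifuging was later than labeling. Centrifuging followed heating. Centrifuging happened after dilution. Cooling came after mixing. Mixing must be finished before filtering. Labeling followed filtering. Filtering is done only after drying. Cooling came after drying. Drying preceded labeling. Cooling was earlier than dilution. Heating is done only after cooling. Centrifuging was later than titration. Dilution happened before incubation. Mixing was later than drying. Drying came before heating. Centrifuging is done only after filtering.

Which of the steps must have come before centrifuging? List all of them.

cooling, dilution, drying, filtering, heating, labeling, mixing, titration

Directly stated before centrifuging: dilution, filtering, heating, labeling, and titration.
Cooling reaches centrifuging via cooling → labeling → centrifuging.
Drying reaches centrifuging via drying → heating → centrifuging.
Mixing reaches centrifuging via mixing → titration → centrifuging.
No chain forces incubation ahead of centrifuging.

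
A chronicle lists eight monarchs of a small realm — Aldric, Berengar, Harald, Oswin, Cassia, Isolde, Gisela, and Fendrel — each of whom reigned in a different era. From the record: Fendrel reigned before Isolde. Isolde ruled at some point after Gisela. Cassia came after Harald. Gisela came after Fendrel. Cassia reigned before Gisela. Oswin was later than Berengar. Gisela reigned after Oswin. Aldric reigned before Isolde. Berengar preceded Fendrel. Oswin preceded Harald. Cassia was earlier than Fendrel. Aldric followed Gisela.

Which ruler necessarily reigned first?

Berengar has a chain of constraints placing them before every other ruler, so Berengar must be first.

Berengar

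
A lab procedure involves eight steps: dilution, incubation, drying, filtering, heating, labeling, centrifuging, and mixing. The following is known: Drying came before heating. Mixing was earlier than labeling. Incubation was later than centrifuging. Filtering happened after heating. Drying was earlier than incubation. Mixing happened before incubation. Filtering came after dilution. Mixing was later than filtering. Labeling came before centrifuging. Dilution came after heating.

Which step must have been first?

drying

Drying has a chain of constraints placing it before every other step, so drying must be first.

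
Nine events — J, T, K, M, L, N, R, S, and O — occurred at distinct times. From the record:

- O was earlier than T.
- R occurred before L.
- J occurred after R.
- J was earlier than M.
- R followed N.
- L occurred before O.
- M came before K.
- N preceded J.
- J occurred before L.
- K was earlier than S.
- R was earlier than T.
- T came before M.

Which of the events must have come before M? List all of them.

J, L, N, O, R, T

Directly stated before M: J and T.
L reaches M via L → O → T → M.
N reaches M via N → J → M.
O reaches M via O → T → M.
Likewise R reaches M by chaining the stated constraints.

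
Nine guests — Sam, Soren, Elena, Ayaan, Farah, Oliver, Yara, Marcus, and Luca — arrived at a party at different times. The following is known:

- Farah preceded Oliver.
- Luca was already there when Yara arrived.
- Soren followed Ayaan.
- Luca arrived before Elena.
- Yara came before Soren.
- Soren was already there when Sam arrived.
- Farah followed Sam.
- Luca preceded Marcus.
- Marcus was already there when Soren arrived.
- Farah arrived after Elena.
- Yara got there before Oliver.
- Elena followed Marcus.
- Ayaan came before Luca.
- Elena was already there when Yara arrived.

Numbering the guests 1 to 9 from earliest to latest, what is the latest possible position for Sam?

7

Sam must come before Farah and Oliver — 2 guests forced after them.
Everything else can be placed before Sam in some valid order, so Sam can sit as late as position 9 − 2 = 7.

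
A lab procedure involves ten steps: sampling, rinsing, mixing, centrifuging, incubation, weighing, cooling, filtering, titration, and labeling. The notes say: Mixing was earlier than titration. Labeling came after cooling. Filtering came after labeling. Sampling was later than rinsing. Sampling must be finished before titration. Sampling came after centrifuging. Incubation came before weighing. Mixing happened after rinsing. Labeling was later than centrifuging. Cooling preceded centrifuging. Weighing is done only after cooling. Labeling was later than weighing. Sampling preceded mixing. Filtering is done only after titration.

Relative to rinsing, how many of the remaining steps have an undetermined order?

Forced after rinsing: filtering, mixing, sampling, and titration.
That leaves centrifuging, cooling, incubation, labeling, and weighing with no forced order relative to rinsing — 5.

5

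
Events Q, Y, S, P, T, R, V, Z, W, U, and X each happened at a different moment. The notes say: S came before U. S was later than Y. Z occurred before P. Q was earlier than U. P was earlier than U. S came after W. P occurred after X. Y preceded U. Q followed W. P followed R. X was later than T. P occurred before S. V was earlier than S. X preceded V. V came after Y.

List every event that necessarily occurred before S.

Directly stated before S: P, V, W, and Y.
R reaches S via R → P → S.
T reaches S via T → X → V → S.
X reaches S via X → V → S.
Likewise Z reaches S by chaining the stated constraints.
No chain forces Q (or any of the others) ahead of S.

P, R, T, V, W, X, Y, Z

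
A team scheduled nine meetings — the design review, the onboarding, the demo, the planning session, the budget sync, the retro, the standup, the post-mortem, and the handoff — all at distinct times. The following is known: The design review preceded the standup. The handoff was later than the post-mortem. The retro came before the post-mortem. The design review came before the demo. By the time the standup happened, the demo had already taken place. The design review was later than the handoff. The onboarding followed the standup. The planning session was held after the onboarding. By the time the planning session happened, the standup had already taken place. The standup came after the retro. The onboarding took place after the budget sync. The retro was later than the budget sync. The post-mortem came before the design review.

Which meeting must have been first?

The budget sync has a chain of constraints placing it before every other meeting, so the budget sync must be first.

the budget sync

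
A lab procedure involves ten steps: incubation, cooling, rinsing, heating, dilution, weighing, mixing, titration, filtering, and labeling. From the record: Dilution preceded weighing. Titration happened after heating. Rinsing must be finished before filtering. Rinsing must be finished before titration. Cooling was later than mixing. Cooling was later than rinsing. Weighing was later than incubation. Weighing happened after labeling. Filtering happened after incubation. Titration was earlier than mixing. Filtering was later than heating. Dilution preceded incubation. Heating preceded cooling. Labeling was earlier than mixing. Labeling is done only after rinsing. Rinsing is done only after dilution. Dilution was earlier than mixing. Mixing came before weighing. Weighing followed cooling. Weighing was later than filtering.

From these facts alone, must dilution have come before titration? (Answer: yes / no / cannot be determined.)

Chain the constraints: dilution → rinsing → titration. Each link is directly stated, so dilution comes before titration.

yes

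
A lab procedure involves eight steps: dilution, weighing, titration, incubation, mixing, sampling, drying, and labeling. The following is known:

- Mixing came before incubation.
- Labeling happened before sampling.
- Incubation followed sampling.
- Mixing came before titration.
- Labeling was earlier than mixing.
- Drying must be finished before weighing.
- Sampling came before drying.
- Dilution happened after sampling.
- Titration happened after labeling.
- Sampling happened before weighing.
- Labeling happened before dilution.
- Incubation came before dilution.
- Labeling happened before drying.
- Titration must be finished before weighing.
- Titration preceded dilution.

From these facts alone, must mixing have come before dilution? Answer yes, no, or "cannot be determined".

Chain the constraints: mixing → incubation → dilution. Each link is directly stated, so mixing comes before dilution.

yes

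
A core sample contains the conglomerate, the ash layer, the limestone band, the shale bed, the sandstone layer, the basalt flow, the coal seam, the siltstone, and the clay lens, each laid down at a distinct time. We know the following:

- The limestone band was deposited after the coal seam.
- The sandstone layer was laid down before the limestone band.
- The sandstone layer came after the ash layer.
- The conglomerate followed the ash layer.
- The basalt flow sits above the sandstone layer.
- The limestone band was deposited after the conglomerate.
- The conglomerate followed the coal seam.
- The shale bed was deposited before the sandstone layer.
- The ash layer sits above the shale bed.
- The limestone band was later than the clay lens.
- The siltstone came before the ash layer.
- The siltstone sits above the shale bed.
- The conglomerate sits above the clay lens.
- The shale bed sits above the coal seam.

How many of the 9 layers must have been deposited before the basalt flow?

Directly stated before the basalt flow: the sandstone layer.
The ash layer reaches the basalt flow via the ash layer → the sandstone layer → the basalt flow.
The coal seam reaches the basalt flow via the coal seam → the shale bed → the sandstone layer → the basalt flow.
The shale bed reaches the basalt flow via the shale bed → the sandstone layer → the basalt flow.
Likewise the siltstone reaches the basalt flow by chaining the stated constraints.
That's the ash layer, the coal seam, the sandstone layer, the shale bed, and the siltstone — 5 in all.

5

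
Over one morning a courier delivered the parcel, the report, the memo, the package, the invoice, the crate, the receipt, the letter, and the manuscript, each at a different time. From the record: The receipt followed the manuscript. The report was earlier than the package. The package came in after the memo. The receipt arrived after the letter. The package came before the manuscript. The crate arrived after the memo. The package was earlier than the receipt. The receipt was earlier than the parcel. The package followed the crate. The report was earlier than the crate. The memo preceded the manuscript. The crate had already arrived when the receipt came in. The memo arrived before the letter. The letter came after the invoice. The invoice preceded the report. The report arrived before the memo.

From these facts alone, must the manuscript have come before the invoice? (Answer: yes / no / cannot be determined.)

Tracing the constraints gives the invoice → the report → the memo → the manuscript, so the invoice must come before the manuscript.
That means the manuscript cannot be before the invoice.

no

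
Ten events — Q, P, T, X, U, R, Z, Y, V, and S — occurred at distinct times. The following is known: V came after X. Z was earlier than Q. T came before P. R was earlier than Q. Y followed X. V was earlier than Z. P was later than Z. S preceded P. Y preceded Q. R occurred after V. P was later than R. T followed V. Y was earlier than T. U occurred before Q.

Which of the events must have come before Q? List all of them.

R, U, V, X, Y, Z

Directly stated before Q: R, U, Y, and Z.
V reaches Q via V → Z → Q.
X reaches Q via X → Y → Q.
No chain forces S (or any of the others) ahead of Q.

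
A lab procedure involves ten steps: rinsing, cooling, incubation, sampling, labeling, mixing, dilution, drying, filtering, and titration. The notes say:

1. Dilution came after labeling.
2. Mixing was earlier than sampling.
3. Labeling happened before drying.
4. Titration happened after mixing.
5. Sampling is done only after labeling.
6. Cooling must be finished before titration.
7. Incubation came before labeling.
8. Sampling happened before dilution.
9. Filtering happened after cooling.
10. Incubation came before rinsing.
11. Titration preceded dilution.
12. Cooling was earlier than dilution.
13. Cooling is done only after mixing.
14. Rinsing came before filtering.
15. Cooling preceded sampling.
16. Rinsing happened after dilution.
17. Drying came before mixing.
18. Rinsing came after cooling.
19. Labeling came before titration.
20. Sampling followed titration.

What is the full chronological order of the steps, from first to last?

The constraints fix every adjacent pair, so only one ordering works:
incubation → labeling → drying → mixing → cooling → titration → sampling → dilution → rinsing → filtering.

incubation, labeling, drying, mixing, cooling, titration, sampling, dilution, rinsing, filtering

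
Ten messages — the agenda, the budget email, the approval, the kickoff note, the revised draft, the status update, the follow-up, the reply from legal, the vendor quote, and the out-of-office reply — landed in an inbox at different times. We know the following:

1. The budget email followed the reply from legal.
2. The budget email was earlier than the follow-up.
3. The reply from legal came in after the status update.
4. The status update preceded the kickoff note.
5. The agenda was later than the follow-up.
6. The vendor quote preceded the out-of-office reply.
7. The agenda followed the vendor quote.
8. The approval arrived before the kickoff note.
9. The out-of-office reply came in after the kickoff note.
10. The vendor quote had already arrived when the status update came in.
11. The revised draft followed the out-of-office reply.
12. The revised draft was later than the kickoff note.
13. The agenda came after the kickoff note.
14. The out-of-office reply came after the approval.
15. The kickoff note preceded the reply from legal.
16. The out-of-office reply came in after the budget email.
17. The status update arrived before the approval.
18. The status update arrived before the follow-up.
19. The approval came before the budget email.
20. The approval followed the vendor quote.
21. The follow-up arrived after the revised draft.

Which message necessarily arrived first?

The vendor quote has a chain of constraints placing it before every other message, so the vendor quote must be first.

the vendor quote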